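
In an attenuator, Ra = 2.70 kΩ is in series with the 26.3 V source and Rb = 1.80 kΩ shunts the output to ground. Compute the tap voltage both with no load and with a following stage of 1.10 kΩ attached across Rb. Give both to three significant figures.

Unloaded: 10.5 V; loaded: 5.31 V

Open-circuit: V = 26.3 × 1.80/(2.70 + 1.80) = 10.5 V.
With the load, Rb becomes Rb‖R_L = 0.6828 kΩ, so V = 26.3 × 0.6828/3.383 = 5.31 V.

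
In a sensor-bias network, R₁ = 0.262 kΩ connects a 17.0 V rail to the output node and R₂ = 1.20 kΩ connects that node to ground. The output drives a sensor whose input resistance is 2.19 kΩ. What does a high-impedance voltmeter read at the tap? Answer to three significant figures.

The load sits in parallel with R₂: R₂‖R_L = (1200 × 2190) / (1200 + 2190) = 775.2 Ω.
V_out = 17.0 × 775.2 / (262 + 775.2) = 17.0 × 775.2/1037 = 12.7 V.
(Unloaded it would have been 14.0 V.)

V_out ≈ 12.7 V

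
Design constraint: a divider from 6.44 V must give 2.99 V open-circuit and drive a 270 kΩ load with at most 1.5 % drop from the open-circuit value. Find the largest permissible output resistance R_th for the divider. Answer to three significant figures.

R_th ≤ 4.11 kΩ

Loading drop = R_th/(R_th + R_L) ≤ 0.0150, so R_th ≤ R_L · ε/(1−ε) = 270 kΩ × 0.0150/0.9850 = 4.11 kΩ.
(Any R1, R2 with R2/(R1+R2) = 0.464 and R1‖R2 ≤ 4.11 kΩ will meet the spec.)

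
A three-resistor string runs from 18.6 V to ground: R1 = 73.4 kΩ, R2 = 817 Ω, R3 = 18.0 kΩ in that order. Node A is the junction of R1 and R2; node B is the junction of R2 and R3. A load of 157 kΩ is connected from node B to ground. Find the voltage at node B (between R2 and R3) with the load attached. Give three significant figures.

V ≈ 3.32 V

At node B, R3 is in parallel with the load: R3‖R_L = 16150 Ω.
Below node A the resistance is R2 + (R3‖R_L) = 16970 Ω, so V_A = 18.6 × 16970/90370 = 3.492 V.
Then V_B = V_A × (R3‖R_L)/(R2 + R3‖R_L) = 3.492 × 16150/16970 = 3.32 V.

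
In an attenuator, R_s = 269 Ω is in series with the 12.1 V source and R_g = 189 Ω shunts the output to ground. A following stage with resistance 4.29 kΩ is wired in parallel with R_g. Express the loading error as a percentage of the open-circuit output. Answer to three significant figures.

2.52 %

The divider's output (Thévenin) resistance is R_s‖R_g = 111.0 Ω.
Fractional drop under load = R_th/(R_th + R_L) = 111.0 / (111.0 + 4290) = 0.02522.
So the output falls by 2.52 %.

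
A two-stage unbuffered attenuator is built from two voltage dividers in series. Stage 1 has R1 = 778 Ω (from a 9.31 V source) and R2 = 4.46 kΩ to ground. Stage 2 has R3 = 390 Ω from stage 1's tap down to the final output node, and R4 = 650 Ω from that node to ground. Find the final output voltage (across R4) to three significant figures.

Stage 2 presents R3+R4 = 1040 Ω as a load on stage 1's tap.
Stage 1's lower leg becomes R2‖(R3+R4) = 843.3 Ω, so V_mid = 9.31 × 843.3/1621 = 4.843 V.
Stage 2 is itself unloaded: V_out = V_mid × R4/(R3+R4) = 4.843 × 650/1040 = 3.03 V.

V_out ≈ 3.03 V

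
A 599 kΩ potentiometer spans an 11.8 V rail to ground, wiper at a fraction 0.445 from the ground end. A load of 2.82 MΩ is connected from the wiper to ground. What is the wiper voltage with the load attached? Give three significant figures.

The wiper splits the pot into (1−α)R = 332.4 kΩ above and αR = 266.6 kΩ below.
Lower section ‖ load = 243.5 kΩ.
V_wiper = 11.8 × 243.5/(332.4 + 243.5) = 4.99 V.

V ≈ 4.99 V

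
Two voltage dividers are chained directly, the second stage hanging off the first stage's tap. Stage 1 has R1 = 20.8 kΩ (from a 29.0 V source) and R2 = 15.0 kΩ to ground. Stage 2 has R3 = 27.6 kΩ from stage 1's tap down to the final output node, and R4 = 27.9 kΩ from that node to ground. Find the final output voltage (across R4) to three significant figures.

V_out ≈ 5.28 V

Stage 2 presents R3+R4 = 55.50 kΩ as a load on stage 1's tap.
Stage 1's lower leg becomes R2‖(R3+R4) = 11.81 kΩ, so V_mid = 29.0 × 11.81/32.61 = 10.50 V.
Stage 2 is itself unloaded: V_out = V_mid × R4/(R3+R4) = 10.50 × 27.9/55.50 = 5.28 V.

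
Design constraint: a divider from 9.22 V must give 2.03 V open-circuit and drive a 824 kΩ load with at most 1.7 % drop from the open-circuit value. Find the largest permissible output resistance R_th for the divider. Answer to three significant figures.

Loading drop = R_th/(R_th + R_L) ≤ 0.0170, so R_th ≤ R_L · ε/(1−ε) = 824 kΩ × 0.0170/0.9830 = 14.3 kΩ.

R_th ≤ 14.3 kΩ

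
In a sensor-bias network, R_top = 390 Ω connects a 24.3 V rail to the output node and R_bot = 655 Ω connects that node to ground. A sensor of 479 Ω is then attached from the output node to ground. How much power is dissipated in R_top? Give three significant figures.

P ≈ 518 mW

Total resistance from the source is R_top + (R_bot‖R_L) = 666.7 Ω, so I = 24.3/666.7 Ω = 36.45 mA.
P = I²·R_top = (36.45 mA)² × 390 Ω = 518 mW.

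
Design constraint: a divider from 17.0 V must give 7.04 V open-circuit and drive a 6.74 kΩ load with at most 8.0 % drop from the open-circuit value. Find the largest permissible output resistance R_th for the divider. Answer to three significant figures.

Loading drop = R_th/(R_th + R_L) ≤ 0.0800, so R_th ≤ R_L · ε/(1−ε) = 6.74 kΩ × 0.0800/0.9200 = 586 Ω.
(Any R1, R2 with R2/(R1+R2) = 0.414 and R1‖R2 ≤ 586 Ω will meet the spec.)

R_th ≤ 586 Ω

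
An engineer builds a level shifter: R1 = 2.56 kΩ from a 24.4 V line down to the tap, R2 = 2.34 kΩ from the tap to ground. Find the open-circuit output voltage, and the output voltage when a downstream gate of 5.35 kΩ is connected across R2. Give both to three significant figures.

Open-circuit: V = 24.4 × 2.34/(2.56 + 2.34) = 11.7 V.
With the load, R2 becomes R2‖R_L = 1.628 kΩ, so V = 24.4 × 1.628/4.188 = 9.48 V.

Unloaded: 11.7 V; loaded: 9.48 V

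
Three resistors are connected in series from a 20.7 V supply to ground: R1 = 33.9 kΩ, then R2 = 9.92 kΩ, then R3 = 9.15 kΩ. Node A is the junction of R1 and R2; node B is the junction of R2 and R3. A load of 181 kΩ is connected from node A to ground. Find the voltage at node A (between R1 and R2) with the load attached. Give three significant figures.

V ≈ 6.98 V

Below node A the series string R2+R3 = 19.07 kΩ sits in parallel with the 181 kΩ load: 17.25 kΩ.
V_A = 20.7 × 17.25/(33.9 + 17.25) = 6.98 V.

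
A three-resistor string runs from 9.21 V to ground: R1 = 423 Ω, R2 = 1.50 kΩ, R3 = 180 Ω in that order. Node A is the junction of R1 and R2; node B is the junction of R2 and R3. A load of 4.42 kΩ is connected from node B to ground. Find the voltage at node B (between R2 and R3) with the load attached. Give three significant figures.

V ≈ 0.760 V

At node B, R3 is in parallel with the load: R3‖R_L = 173.0 Ω.
Below node A the resistance is R2 + (R3‖R_L) = 1673 Ω, so V_A = 9.21 × 1673/2096 = 7.351 V.
Then V_B = V_A × (R3‖R_L)/(R2 + R3‖R_L) = 7.351 × 173.0/1673 = 0.760 V.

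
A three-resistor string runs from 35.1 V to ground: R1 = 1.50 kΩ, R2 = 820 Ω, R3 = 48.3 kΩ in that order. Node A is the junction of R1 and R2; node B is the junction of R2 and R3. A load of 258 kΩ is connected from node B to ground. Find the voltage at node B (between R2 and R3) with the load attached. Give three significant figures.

V ≈ 33.2 V

At node B, R3 is in parallel with the load: R3‖R_L = 40680 Ω.
Below node A the resistance is R2 + (R3‖R_L) = 41500 Ω, so V_A = 35.1 × 41500/43000 = 33.88 V.
Then V_B = V_A × (R3‖R_L)/(R2 + R3‖R_L) = 33.88 × 40680/41500 = 33.2 V.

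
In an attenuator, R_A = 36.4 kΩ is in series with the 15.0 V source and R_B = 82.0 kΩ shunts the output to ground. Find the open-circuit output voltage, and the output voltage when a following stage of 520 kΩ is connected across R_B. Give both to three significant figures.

Open-circuit: V = 15.0 × 82.0/(36.4 + 82.0) = 10.4 V.
With the load, R_B becomes R_B‖R_L = 70.83 kΩ, so V = 15.0 × 70.83/107.2 = 9.91 V.

Unloaded: 10.4 V; loaded: 9.91 V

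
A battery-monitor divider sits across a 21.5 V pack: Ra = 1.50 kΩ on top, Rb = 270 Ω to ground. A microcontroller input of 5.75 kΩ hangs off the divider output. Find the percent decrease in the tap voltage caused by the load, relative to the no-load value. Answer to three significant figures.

3.83 %

The divider's output (Thévenin) resistance is Ra‖Rb = 228.8 Ω.
Fractional drop under load = R_th/(R_th + R_L) = 228.8 / (228.8 + 5750) = 0.03827.
So the output falls by 3.83 %.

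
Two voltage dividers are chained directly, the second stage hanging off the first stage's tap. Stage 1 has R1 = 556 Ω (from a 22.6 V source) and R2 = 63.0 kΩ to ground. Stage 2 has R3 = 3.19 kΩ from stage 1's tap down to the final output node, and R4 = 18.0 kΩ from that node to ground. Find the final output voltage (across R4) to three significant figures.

V_out ≈ 18.5 V

Stage 2 presents R3+R4 = 21190 Ω as a load on stage 1's tap.
Stage 1's lower leg becomes R2‖(R3+R4) = 15860 Ω, so V_mid = 22.6 × 15860/16410 = 21.83 V.
Stage 2 is itself unloaded: V_out = V_mid × R4/(R3+R4) = 21.83 × 18000/21190 = 18.5 V.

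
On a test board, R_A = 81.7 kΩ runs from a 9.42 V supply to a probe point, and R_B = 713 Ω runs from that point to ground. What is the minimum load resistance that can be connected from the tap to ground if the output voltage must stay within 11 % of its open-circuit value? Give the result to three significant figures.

Output resistance R_th = R_A‖R_B = (81700 × 713)/82410 = 706.8 Ω.
The fractional drop is R_th/(R_th + R_L); requiring this ≤ 0.110 gives R_L ≥ R_th(1/0.110 − 1) = 706.8 × 8.091 = 5.72 kΩ.

R_L(min) ≈ 5.72 kΩ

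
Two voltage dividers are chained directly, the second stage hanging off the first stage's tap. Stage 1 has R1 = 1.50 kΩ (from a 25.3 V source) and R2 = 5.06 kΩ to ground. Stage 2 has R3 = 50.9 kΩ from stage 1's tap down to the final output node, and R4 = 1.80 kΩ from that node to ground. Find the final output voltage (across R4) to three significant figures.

Stage 2 presents R3+R4 = 52.70 kΩ as a load on stage 1's tap.
Stage 1's lower leg becomes R2‖(R3+R4) = 4.617 kΩ, so V_mid = 25.3 × 4.617/6.117 = 19.10 V.
Stage 2 is itself unloaded: V_out = V_mid × R4/(R3+R4) = 19.10 × 1.80/52.70 = 0.652 V.

V_out ≈ 0.652 V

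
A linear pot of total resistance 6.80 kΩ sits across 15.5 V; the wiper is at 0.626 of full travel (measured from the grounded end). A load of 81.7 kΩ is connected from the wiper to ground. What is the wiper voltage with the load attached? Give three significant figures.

The wiper splits the pot into (1−α)R = 2.543 kΩ above and αR = 4.257 kΩ below.
Lower section ‖ load = 4.046 kΩ.
V_wiper = 15.5 × 4.046/(2.543 + 4.046) = 9.52 V.

V ≈ 9.52 V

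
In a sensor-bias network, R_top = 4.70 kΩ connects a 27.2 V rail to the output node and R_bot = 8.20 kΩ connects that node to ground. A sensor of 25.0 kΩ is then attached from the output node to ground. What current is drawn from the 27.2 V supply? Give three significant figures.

I ≈ 2.50 mA

R_bot‖R_L = 6.175 kΩ, so the source sees R_top + R_bot‖R_L = 10.87 kΩ.
I = 27.2 V / 10.87 kΩ = 2.50 mA.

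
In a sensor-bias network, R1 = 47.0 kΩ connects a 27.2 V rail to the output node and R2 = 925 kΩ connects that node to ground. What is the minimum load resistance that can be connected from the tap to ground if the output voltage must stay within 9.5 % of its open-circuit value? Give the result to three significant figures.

R_L(min) ≈ 426 kΩ

Output resistance R_th = R1‖R2 = (47.0 × 925)/972.0 = 44.73 kΩ.
The fractional drop is R_th/(R_th + R_L); requiring this ≤ 0.0950 gives R_L ≥ R_th(1/0.0950 − 1) = 44.73 × 9.526 = 426 kΩ.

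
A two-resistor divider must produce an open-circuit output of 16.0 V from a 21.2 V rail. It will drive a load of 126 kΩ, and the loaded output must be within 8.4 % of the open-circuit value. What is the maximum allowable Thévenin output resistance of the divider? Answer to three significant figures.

R_th ≤ 11.6 kΩ

Loading drop = R_th/(R_th + R_L) ≤ 0.0840, so R_th ≤ R_L · ε/(1−ε) = 126 kΩ × 0.0840/0.9160 = 11.6 kΩ.
(Any R1, R2 with R2/(R1+R2) = 0.755 and R1‖R2 ≤ 11.6 kΩ will meet the spec.)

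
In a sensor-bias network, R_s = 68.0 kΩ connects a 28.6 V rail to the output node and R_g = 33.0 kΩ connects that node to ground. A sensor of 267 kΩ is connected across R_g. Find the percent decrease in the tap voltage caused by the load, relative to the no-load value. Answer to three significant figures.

The divider's output (Thévenin) resistance is R_s‖R_g = 22.22 kΩ.
Fractional drop under load = R_th/(R_th + R_L) = 22.22 / (22.22 + 267) = 0.07682.
So the output falls by 7.68 %.

7.68 %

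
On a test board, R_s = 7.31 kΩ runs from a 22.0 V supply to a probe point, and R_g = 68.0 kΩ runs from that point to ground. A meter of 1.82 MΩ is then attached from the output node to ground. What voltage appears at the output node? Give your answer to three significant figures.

The load sits in parallel with R_g: R_g‖R_L = (68.0 × 1820) / (68.0 + 1820) = 65.55 kΩ.
V_out = 22.0 × 65.55 / (7.31 + 65.55) = 22.0 × 65.55/72.86 = 19.8 V.

V_out ≈ 19.8 V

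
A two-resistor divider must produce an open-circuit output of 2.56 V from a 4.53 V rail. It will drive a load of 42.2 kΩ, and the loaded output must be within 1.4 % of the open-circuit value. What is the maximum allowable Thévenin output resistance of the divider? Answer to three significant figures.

Loading drop = R_th/(R_th + R_L) ≤ 0.0140, so R_th ≤ R_L · ε/(1−ε) = 42.2 kΩ × 0.0140/0.9860 = 599 Ω.
(Any R1, R2 with R2/(R1+R2) = 0.565 and R1‖R2 ≤ 599 Ω will meet the spec.)

R_th ≤ 599 Ω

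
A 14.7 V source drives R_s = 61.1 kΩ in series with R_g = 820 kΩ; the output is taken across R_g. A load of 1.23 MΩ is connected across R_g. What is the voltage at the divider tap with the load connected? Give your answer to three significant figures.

V_out ≈ 13.1 V

The load sits in parallel with R_g: R_g‖R_L = (820 × 1230) / (820 + 1230) = 492.0 kΩ.
V_out = 14.7 × 492.0 / (61.1 + 492.0) = 14.7 × 492.0/553.1 = 13.1 V.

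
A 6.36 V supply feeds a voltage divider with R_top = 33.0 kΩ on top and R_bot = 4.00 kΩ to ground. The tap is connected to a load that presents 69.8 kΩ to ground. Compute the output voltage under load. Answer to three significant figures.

The load sits in parallel with R_bot: R_bot‖R_L = (4.00 × 69.8) / (4.00 + 69.8) = 3.783 kΩ.
V_out = 6.36 × 3.783 / (33.0 + 3.783) = 6.36 × 3.783/36.78 = 0.654 V.

V_out ≈ 0.654 V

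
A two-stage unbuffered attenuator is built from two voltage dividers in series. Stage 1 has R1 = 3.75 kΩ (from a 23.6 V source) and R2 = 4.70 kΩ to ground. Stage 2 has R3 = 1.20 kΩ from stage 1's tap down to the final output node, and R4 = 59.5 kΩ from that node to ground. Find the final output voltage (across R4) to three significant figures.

Stage 2 presents R3+R4 = 60.70 kΩ as a load on stage 1's tap.
Stage 1's lower leg becomes R2‖(R3+R4) = 4.362 kΩ, so V_mid = 23.6 × 4.362/8.112 = 12.69 V.
Stage 2 is itself unloaded: V_out = V_mid × R4/(R3+R4) = 12.69 × 59.5/60.70 = 12.4 V.

V_out ≈ 12.4 V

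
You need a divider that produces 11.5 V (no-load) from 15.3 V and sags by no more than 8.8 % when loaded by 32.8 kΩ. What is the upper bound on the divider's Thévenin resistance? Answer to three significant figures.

R_th ≤ 3.16 kΩ

Loading drop = R_th/(R_th + R_L) ≤ 0.0880, so R_th ≤ R_L · ε/(1−ε) = 32.8 kΩ × 0.0880/0.9120 = 3.16 kΩ.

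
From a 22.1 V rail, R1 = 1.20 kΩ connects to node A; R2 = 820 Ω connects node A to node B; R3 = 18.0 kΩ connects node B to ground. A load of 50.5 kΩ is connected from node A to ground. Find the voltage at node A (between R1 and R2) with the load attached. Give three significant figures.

V ≈ 20.3 V

Below node A the series string R2+R3 = 18820 Ω sits in parallel with the 50500 Ω load: 13710 Ω.
V_A = 22.1 × 13710/(1200 + 13710) = 20.3 V.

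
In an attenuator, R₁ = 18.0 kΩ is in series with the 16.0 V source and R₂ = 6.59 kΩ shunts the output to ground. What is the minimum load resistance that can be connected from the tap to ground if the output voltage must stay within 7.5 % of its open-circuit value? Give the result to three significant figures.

R_L(min) ≈ 59.5 kΩ

Output resistance R_th = R₁‖R₂ = (18.0 × 6.59)/24.59 = 4.824 kΩ.
The fractional drop is R_th/(R_th + R_L); requiring this ≤ 0.0750 gives R_L ≥ R_th(1/0.0750 − 1) = 4.824 × 12.33 = 59.5 kΩ.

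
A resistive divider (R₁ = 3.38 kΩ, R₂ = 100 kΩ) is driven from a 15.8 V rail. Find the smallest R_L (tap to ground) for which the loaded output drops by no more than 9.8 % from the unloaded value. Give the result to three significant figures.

Output resistance R_th = R₁‖R₂ = (3.38 × 100)/103.4 = 3.269 kΩ.
The fractional drop is R_th/(R_th + R_L); requiring this ≤ 0.0980 gives R_L ≥ R_th(1/0.0980 − 1) = 3.269 × 9.204 = 30.1 kΩ.

R_L(min) ≈ 30.1 kΩ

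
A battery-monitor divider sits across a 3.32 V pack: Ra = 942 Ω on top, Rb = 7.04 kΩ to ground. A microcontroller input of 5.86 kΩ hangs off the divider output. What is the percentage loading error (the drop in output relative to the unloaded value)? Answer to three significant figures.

12.4 %

Unloaded V = 3.32 × 7040/7982 = 2.9282 V.
Loaded: Rb‖R_L = 3198 Ω, giving V = 3.32 × 3198/4140 = 2.5646 V.
Drop = (2.9282 − 2.5646) / 2.9282 = 12.4 %.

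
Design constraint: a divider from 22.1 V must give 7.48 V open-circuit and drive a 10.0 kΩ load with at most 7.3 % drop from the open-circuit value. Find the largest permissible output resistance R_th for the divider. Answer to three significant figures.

R_th ≤ 787 Ω

Loading drop = R_th/(R_th + R_L) ≤ 0.0730, so R_th ≤ R_L · ε/(1−ε) = 10.0 kΩ × 0.0730/0.9270 = 787 Ω.
(Any R1, R2 with R2/(R1+R2) = 0.338 and R1‖R2 ≤ 787 Ω will meet the spec.)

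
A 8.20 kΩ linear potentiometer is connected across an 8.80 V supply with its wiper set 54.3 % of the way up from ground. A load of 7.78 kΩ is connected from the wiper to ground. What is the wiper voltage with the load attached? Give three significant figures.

V ≈ 3.79 V

The wiper splits the pot into (1−α)R = 3.747 kΩ above and αR = 4.453 kΩ below.
Lower section ‖ load = 2.832 kΩ.
V_wiper = 8.80 × 2.832/(3.747 + 2.832) = 3.79 V.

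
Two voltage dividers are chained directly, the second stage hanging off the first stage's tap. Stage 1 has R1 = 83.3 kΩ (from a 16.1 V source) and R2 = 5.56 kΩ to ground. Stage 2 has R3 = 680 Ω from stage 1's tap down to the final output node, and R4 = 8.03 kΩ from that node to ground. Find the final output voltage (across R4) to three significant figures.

Stage 2 presents R3+R4 = 8710 Ω as a load on stage 1's tap.
Stage 1's lower leg becomes R2‖(R3+R4) = 3394 Ω, so V_mid = 16.1 × 3394/86690 = 0.6302 V.
Stage 2 is itself unloaded: V_out = V_mid × R4/(R3+R4) = 0.6302 × 8030/8710 = 0.581 V.

V_out ≈ 0.581 V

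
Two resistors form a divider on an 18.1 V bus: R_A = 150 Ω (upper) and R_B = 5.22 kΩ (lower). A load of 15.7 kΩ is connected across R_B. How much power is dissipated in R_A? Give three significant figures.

P ≈ 2.97 mW

Total resistance from the source is R_A + (R_B‖R_L) = 4067 Ω, so I = 18.1/4067 Ω = 4.450 mA.
P = I²·R_A = (4.450 mA)² × 150 Ω = 2.97 mW.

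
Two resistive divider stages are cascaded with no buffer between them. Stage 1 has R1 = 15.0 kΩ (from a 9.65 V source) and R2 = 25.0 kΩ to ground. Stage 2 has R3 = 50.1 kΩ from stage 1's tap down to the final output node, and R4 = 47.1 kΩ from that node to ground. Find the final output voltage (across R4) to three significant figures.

Stage 2 presents R3+R4 = 97.20 kΩ as a load on stage 1's tap.
Stage 1's lower leg becomes R2‖(R3+R4) = 19.89 kΩ, so V_mid = 9.65 × 19.89/34.89 = 5.501 V.
Stage 2 is itself unloaded: V_out = V_mid × R4/(R3+R4) = 5.501 × 47.1/97.20 = 2.67 V.

V_out ≈ 2.67 V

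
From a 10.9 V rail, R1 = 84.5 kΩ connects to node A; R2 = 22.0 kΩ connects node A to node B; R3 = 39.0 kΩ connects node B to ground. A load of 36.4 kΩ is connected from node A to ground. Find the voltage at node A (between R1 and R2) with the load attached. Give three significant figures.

V ≈ 2.32 V

Below node A the series string R2+R3 = 61.00 kΩ sits in parallel with the 36.4 kΩ load: 22.80 kΩ.
V_A = 10.9 × 22.80/(84.5 + 22.80) = 2.32 V.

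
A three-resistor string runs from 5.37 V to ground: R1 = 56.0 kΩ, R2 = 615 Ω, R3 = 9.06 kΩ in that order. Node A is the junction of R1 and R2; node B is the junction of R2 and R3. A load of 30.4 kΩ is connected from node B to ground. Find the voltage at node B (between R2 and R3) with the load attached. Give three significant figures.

At node B, R3 is in parallel with the load: R3‖R_L = 6980 Ω.
Below node A the resistance is R2 + (R3‖R_L) = 7595 Ω, so V_A = 5.37 × 7595/63590 = 0.6413 V.
Then V_B = V_A × (R3‖R_L)/(R2 + R3‖R_L) = 0.6413 × 6980/7595 = 0.589 V.

V ≈ 0.589 V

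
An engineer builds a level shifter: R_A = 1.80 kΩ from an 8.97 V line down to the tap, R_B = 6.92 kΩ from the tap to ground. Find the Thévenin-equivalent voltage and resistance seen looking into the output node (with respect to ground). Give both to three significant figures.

V_th = 7.12 V, R_th = 1.43 kΩ

V_th is the open-circuit tap voltage: 8.97 × 6.92/(1.80 + 6.92) = 7.12 V.
With the supply zeroed, R_A and R_B appear in parallel from the tap: R_th = R_A‖R_B = (1.80 × 6.92)/8.720 = 1.43 kΩ.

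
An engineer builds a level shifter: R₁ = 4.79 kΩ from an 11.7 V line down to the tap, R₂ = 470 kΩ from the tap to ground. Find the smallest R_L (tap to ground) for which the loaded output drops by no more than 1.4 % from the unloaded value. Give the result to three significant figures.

R_L(min) ≈ 334 kΩ

Output resistance R_th = R₁‖R₂ = (4.79 × 470)/474.8 = 4.742 kΩ.
The fractional drop is R_th/(R_th + R_L); requiring this ≤ 0.0140 gives R_L ≥ R_th(1/0.0140 − 1) = 4.742 × 70.43 = 334 kΩ.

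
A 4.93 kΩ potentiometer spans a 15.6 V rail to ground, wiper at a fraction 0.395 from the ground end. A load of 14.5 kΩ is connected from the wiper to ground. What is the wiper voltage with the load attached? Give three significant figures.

V ≈ 5.70 V

The wiper splits the pot into (1−α)R = 2.983 kΩ above and αR = 1.947 kΩ below.
Lower section ‖ load = 1.717 kΩ.
V_wiper = 15.6 × 1.717/(2.983 + 1.717) = 5.70 V.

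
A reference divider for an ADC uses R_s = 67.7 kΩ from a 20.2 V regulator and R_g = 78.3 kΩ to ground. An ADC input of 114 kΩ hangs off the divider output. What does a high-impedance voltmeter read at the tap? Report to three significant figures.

The load sits in parallel with R_g: R_g‖R_L = (78.3 × 114) / (78.3 + 114) = 46.42 kΩ.
V_out = 20.2 × 46.42 / (67.7 + 46.42) = 20.2 × 46.42/114.1 = 8.22 V.

V_out ≈ 8.22 V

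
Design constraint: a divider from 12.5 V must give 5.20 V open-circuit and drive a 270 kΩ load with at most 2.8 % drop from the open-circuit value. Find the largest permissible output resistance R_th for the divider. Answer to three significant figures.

R_th ≤ 7.78 kΩ

Loading drop = R_th/(R_th + R_L) ≤ 0.0280, so R_th ≤ R_L · ε/(1−ε) = 270 kΩ × 0.0280/0.9720 = 7.78 kΩ.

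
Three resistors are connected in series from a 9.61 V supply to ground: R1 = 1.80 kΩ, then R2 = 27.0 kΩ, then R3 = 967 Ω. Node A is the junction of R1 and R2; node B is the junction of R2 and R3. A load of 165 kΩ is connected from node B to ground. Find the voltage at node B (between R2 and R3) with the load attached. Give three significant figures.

At node B, R3 is in parallel with the load: R3‖R_L = 961.4 Ω.
Below node A the resistance is R2 + (R3‖R_L) = 27960 Ω, so V_A = 9.61 × 27960/29760 = 9.029 V.
Then V_B = V_A × (R3‖R_L)/(R2 + R3‖R_L) = 9.029 × 961.4/27960 = 0.310 V.

V ≈ 0.310 V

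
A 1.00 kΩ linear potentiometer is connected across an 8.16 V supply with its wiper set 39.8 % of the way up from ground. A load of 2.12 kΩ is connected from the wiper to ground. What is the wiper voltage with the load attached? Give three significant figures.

V ≈ 2.92 V

The wiper splits the pot into (1−α)R = 602.0 Ω above and αR = 398.0 Ω below.
Lower section ‖ load = 335.1 Ω.
V_wiper = 8.16 × 335.1/(602.0 + 335.1) = 2.92 V.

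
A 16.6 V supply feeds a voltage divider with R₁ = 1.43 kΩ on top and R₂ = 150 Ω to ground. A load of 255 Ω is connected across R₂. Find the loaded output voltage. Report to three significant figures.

The load sits in parallel with R₂: R₂‖R_L = (150 × 255) / (150 + 255) = 94.44 Ω.
V_out = 16.6 × 94.44 / (1430 + 94.44) = 16.6 × 94.44/1524 = 1.03 V.

V_out ≈ 1.03 V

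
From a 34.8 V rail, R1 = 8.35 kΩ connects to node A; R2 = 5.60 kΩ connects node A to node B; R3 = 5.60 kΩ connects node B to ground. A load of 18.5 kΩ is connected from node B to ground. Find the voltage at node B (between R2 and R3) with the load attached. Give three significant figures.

V ≈ 8.20 V

At node B, R3 is in parallel with the load: R3‖R_L = 4.299 kΩ.
Below node A the resistance is R2 + (R3‖R_L) = 9.899 kΩ, so V_A = 34.8 × 9.899/18.25 = 18.88 V.
Then V_B = V_A × (R3‖R_L)/(R2 + R3‖R_L) = 18.88 × 4.299/9.899 = 8.20 V.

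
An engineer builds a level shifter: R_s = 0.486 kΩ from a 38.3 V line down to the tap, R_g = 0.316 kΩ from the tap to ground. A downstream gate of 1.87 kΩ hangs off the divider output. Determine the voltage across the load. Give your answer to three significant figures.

V_out ≈ 13.7 V

The load sits in parallel with R_g: R_g‖R_L = (316 × 1870) / (316 + 1870) = 270.3 Ω.
V_out = 38.3 × 270.3 / (486 + 270.3) = 38.3 × 270.3/756.3 = 13.7 V.
(Unloaded it would have been 15.1 V.)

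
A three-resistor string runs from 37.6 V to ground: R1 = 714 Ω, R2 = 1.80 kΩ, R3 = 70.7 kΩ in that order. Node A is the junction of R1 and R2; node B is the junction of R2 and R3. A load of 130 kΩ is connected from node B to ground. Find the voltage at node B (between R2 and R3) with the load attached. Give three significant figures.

At node B, R3 is in parallel with the load: R3‖R_L = 45790 Ω.
Below node A the resistance is R2 + (R3‖R_L) = 47590 Ω, so V_A = 37.6 × 47590/48310 = 37.04 V.
Then V_B = V_A × (R3‖R_L)/(R2 + R3‖R_L) = 37.04 × 45790/47590 = 35.6 V.

V ≈ 35.6 V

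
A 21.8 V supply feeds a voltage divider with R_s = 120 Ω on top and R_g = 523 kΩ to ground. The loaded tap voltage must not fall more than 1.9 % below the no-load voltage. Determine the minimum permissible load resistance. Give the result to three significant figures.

Output resistance R_th = R_s‖R_g = (120 × 523000)/523100 = 120.0 Ω.
The fractional drop is R_th/(R_th + R_L); requiring this ≤ 0.0190 gives R_L ≥ R_th(1/0.0190 − 1) = 120.0 × 51.63 = 6.19 kΩ.

R_L(min) ≈ 6.19 kΩ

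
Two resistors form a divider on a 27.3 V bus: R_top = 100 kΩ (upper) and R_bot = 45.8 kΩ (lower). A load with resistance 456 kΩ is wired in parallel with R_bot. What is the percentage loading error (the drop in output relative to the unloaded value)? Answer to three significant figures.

6.44 %

The divider's output (Thévenin) resistance is R_top‖R_bot = 31.41 kΩ.
Fractional drop under load = R_th/(R_th + R_L) = 31.41 / (31.41 + 456) = 0.06445.
So the output falls by 6.44 %.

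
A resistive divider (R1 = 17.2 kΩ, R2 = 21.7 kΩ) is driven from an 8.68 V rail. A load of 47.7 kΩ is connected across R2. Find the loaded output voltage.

The load sits in parallel with R2: R2‖R_L = (21.7 × 47.7) / (21.7 + 47.7) = 14.91 kΩ.
V_out = 8.68 × 14.91 / (17.2 + 14.91) = 8.68 × 14.91/32.11 = 4.03 V.

V_out ≈ 4.03 V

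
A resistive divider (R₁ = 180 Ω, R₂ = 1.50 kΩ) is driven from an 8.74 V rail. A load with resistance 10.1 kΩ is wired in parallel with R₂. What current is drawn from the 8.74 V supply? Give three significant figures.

R₂‖R_L = 1306 Ω, so the source sees R₁ + R₂‖R_L = 1486 Ω.
I = 8.74 V / 1486 Ω = 5.88 mA.

I ≈ 5.88 mA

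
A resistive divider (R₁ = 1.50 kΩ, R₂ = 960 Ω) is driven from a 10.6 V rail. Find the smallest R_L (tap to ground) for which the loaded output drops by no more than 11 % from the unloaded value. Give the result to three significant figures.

R_L(min) ≈ 4.74 kΩ

Output resistance R_th = R₁‖R₂ = (1500 × 960)/2460 = 585.4 Ω.
The fractional drop is R_th/(R_th + R_L); requiring this ≤ 0.110 gives R_L ≥ R_th(1/0.110 − 1) = 585.4 × 8.091 = 4.74 kΩ.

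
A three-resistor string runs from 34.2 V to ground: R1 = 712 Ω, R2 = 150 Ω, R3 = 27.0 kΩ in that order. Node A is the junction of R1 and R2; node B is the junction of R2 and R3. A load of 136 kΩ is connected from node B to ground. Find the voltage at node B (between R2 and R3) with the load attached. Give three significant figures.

At node B, R3 is in parallel with the load: R3‖R_L = 22530 Ω.
Below node A the resistance is R2 + (R3‖R_L) = 22680 Ω, so V_A = 34.2 × 22680/23390 = 33.16 V.
Then V_B = V_A × (R3‖R_L)/(R2 + R3‖R_L) = 33.16 × 22530/22680 = 32.9 V.

V ≈ 32.9 V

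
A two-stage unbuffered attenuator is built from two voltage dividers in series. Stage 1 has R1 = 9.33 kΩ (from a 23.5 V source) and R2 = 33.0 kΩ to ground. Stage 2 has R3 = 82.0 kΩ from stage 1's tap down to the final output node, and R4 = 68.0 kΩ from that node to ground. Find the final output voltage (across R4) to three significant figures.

Stage 2 presents R3+R4 = 150.0 kΩ as a load on stage 1's tap.
Stage 1's lower leg becomes R2‖(R3+R4) = 27.05 kΩ, so V_mid = 23.5 × 27.05/36.38 = 17.47 V.
Stage 2 is itself unloaded: V_out = V_mid × R4/(R3+R4) = 17.47 × 68.0/150.0 = 7.92 V.

V_out ≈ 7.92 V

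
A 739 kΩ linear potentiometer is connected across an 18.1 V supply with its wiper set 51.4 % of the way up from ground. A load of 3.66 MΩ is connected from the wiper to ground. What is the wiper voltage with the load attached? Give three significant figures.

The wiper splits the pot into (1−α)R = 359.2 kΩ above and αR = 379.8 kΩ below.
Lower section ‖ load = 344.1 kΩ.
V_wiper = 18.1 × 344.1/(359.2 + 344.1) = 8.86 V.

V ≈ 8.86 V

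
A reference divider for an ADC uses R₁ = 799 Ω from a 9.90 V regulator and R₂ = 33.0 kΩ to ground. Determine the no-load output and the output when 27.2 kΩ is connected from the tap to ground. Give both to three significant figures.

Open-circuit: V = 9.90 × 33000/(799 + 33000) = 9.67 V.
With the load, R₂ becomes R₂‖R_L = 14910 Ω, so V = 9.90 × 14910/15710 = 9.40 V.

Unloaded: 9.67 V; loaded: 9.40 V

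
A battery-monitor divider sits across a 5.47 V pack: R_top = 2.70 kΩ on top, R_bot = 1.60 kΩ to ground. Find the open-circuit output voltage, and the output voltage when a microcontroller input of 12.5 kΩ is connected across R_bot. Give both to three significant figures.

Open-circuit: V = 5.47 × 1.60/(2.70 + 1.60) = 2.04 V.
With the load, R_bot becomes R_bot‖R_L = 1.418 kΩ, so V = 5.47 × 1.418/4.118 = 1.88 V.

Unloaded: 2.04 V; loaded: 1.88 V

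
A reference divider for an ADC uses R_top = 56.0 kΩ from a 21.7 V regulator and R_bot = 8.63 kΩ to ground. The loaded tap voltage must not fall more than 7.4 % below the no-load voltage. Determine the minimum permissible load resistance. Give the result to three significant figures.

R_L(min) ≈ 93.6 kΩ

Output resistance R_th = R_top‖R_bot = (56.0 × 8.63)/64.63 = 7.478 kΩ.
The fractional drop is R_th/(R_th + R_L); requiring this ≤ 0.0740 gives R_L ≥ R_th(1/0.0740 − 1) = 7.478 × 12.51 = 93.6 kΩ.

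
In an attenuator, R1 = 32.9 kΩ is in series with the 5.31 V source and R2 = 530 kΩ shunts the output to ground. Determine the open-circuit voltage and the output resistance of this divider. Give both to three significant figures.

V_th is the open-circuit tap voltage: 5.31 × 530/(32.9 + 530) = 5.00 V.
With the supply zeroed, R1 and R2 appear in parallel from the tap: R_th = R1‖R2 = (32.9 × 530)/562.9 = 31.0 kΩ.

V_th = 5.00 V, R_th = 31.0 kΩ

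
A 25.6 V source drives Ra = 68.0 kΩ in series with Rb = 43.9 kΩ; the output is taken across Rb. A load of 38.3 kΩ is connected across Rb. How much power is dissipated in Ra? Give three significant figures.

P ≈ 5.70 mW

Total resistance from the source is Ra + (Rb‖R_L) = 88.45 kΩ, so I = 25.6/88.45 kΩ = 0.2894 mA.
P = I²·Ra = (0.2894 mA)² × 68.0 kΩ = 5.70 mW.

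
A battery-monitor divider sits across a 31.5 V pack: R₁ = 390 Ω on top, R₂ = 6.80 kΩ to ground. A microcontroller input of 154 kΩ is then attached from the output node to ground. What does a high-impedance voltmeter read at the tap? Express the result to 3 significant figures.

V_out ≈ 29.7 V

The load sits in parallel with R₂: R₂‖R_L = (6800 × 154000) / (6800 + 154000) = 6512 Ω.
V_out = 31.5 × 6512 / (390 + 6512) = 31.5 × 6512/6902 = 29.7 V.
(Unloaded it would have been 29.8 V.)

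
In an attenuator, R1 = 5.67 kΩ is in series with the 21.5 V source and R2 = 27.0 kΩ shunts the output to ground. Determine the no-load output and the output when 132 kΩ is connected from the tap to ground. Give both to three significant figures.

Open-circuit: V = 21.5 × 27.0/(5.67 + 27.0) = 17.8 V.
With the load, R2 becomes R2‖R_L = 22.42 kΩ, so V = 21.5 × 22.42/28.09 = 17.2 V.

Unloaded: 17.8 V; loaded: 17.2 V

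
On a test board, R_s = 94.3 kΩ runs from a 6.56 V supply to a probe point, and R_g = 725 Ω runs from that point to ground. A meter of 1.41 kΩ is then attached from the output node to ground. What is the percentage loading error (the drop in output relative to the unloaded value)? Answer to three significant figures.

The divider's output (Thévenin) resistance is R_s‖R_g = 719.5 Ω.
Fractional drop under load = R_th/(R_th + R_L) = 719.5 / (719.5 + 1410) = 0.3379.
So the output falls by 33.8 %.

33.8 %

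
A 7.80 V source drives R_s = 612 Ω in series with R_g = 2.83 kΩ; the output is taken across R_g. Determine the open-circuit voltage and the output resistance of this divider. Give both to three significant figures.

V_th is the open-circuit tap voltage: 7.80 × 2830/(612 + 2830) = 6.41 V.
With the supply zeroed, R_s and R_g appear in parallel from the tap: R_th = R_s‖R_g = (612 × 2830)/3442 = 503 Ω.

V_th = 6.41 V, R_th = 503 Ω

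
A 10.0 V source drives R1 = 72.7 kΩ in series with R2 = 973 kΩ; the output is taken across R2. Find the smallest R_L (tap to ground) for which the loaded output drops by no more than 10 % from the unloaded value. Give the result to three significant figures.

R_L(min) ≈ 609 kΩ

Output resistance R_th = R1‖R2 = (72.7 × 973)/1046 = 67.65 kΩ.
The fractional drop is R_th/(R_th + R_L); requiring this ≤ 0.100 gives R_L ≥ R_th(1/0.100 − 1) = 67.65 × 9.000 = 609 kΩ.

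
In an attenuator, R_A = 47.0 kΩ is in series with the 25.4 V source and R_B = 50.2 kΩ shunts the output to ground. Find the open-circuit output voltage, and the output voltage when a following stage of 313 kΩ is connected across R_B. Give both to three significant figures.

Unloaded: 13.1 V; loaded: 12.2 V

Open-circuit: V = 25.4 × 50.2/(47.0 + 50.2) = 13.1 V.
With the load, R_B becomes R_B‖R_L = 43.26 kΩ, so V = 25.4 × 43.26/90.26 = 12.2 V.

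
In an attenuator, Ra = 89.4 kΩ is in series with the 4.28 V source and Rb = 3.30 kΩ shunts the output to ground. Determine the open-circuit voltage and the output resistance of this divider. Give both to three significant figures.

V_th = 0.152 V, R_th = 3.18 kΩ

V_th is the open-circuit tap voltage: 4.28 × 3.30/(89.4 + 3.30) = 0.152 V.
With the supply zeroed, Ra and Rb appear in parallel from the tap: R_th = Ra‖Rb = (89.4 × 3.30)/92.70 = 3.18 kΩ.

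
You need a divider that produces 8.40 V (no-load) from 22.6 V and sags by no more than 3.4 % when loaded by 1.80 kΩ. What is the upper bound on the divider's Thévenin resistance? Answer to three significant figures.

R_th ≤ 63.4 Ω

Loading drop = R_th/(R_th + R_L) ≤ 0.0340, so R_th ≤ R_L · ε/(1−ε) = 1.80 kΩ × 0.0340/0.9660 = 63.4 Ω.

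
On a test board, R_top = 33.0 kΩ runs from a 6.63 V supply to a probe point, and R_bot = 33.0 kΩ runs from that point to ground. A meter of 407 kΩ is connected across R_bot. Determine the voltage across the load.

V_out ≈ 3.19 V

The load sits in parallel with R_bot: R_bot‖R_L = (33.0 × 407) / (33.0 + 407) = 30.52 kΩ.
V_out = 6.63 × 30.52 / (33.0 + 30.52) = 6.63 × 30.52/63.52 = 3.19 V.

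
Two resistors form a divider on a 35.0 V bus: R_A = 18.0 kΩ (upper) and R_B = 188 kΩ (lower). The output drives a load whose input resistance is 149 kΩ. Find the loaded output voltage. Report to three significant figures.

The load sits in parallel with R_B: R_B‖R_L = (188 × 149) / (188 + 149) = 83.12 kΩ.
V_out = 35.0 × 83.12 / (18.0 + 83.12) = 35.0 × 83.12/101.1 = 28.8 V.

V_out ≈ 28.8 V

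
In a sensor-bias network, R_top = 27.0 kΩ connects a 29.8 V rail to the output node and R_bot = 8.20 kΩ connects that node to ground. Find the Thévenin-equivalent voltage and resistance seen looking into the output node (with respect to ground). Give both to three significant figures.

V_th = 6.94 V, R_th = 6.29 kΩ

V_th is the open-circuit tap voltage: 29.8 × 8.20/(27.0 + 8.20) = 6.94 V.
With the supply zeroed, R_top and R_bot appear in parallel from the tap: R_th = R_top‖R_bot = (27.0 × 8.20)/35.20 = 6.29 kΩ.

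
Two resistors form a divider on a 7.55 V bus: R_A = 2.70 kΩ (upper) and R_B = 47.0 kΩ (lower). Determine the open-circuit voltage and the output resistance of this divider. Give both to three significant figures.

V_th is the open-circuit tap voltage: 7.55 × 47.0/(2.70 + 47.0) = 7.14 V.
With the supply zeroed, R_A and R_B appear in parallel from the tap: R_th = R_A‖R_B = (2.70 × 47.0)/49.70 = 2.55 kΩ.

V_th = 7.14 V, R_th = 2.55 kΩ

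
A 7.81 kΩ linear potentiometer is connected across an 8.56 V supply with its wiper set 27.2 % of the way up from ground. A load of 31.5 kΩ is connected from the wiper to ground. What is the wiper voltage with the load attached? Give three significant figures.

The wiper splits the pot into (1−α)R = 5.686 kΩ above and αR = 2.124 kΩ below.
Lower section ‖ load = 1.990 kΩ.
V_wiper = 8.56 × 1.990/(5.686 + 1.990) = 2.22 V.

V ≈ 2.22 V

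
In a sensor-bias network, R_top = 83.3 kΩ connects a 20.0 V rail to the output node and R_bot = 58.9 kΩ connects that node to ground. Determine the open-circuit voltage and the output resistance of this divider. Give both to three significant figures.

V_th = 8.28 V, R_th = 34.5 kΩ

V_th is the open-circuit tap voltage: 20.0 × 58.9/(83.3 + 58.9) = 8.28 V.
With the supply zeroed, R_top and R_bot appear in parallel from the tap: R_th = R_top‖R_bot = (83.3 × 58.9)/142.2 = 34.5 kΩ.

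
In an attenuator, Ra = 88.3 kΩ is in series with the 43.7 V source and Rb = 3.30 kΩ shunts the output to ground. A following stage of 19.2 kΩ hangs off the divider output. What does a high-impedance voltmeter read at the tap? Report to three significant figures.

The load sits in parallel with Rb: Rb‖R_L = (3.30 × 19.2) / (3.30 + 19.2) = 2.816 kΩ.
V_out = 43.7 × 2.816 / (88.3 + 2.816) = 43.7 × 2.816/91.12 = 1.35 V.

V_out ≈ 1.35 V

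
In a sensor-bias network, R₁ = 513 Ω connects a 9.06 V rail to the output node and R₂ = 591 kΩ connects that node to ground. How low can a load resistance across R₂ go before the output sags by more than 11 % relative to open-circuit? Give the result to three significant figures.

Output resistance R_th = R₁‖R₂ = (513 × 591000)/591500 = 512.6 Ω.
The fractional drop is R_th/(R_th + R_L); requiring this ≤ 0.110 gives R_L ≥ R_th(1/0.110 − 1) = 512.6 × 8.091 = 4.15 kΩ.

R_L(min) ≈ 4.15 kΩ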